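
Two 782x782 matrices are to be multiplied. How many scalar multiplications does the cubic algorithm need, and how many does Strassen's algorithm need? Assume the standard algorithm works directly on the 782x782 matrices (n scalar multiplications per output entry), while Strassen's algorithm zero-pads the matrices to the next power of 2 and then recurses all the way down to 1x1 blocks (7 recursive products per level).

Matrix multiplication for 782x782 matrices:

Strassen's algorithm requires power-of-2 dimensions. Pad 782x782 to 1024x1024 (next power of 2).

Standard algorithm: 782^3 = 478211768 multiplications
Strassen's algorithm: 7^(log2(1024)) = 7^10 = 282475249 multiplications
Savings: 478211768 - 282475249 = 195736519 multiplications

Standard: 478211768 multiplications (782^3). Strassen: 282475249 multiplications (7^10, after padding to 1024x1024). Strassen reduces 8 recursive multiplications to 7 at each level.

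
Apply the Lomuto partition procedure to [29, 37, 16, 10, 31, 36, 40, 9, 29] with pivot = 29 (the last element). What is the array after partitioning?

Lomuto partition with pivot = 29:

Initial array: [29, 37, 16, 10, 31, 36, 40, 9, 29]

arr[0]=29 <= 29: swap with position 0, array becomes [29, 37, 16, 10, 31, 36, 40, 9, 29]
arr[1]=37 > 29: no swap
arr[2]=16 <= 29: swap with position 1, array becomes [29, 16, 37, 10, 31, 36, 40, 9, 29]
arr[3]=10 <= 29: swap with position 2, array becomes [29, 16, 10, 37, 31, 36, 40, 9, 29]
arr[4]=31 > 29: no swap
arr[5]=36 > 29: no swap
arr[6]=40 > 29: no swap
arr[7]=9 <= 29: swap with position 3, array becomes [29, 16, 10, 9, 31, 36, 40, 37, 29]

Place pivot at position 4: [29, 16, 10, 9, 29, 36, 40, 37, 31]
Pivot position: 4

After partitioning with pivot 29, the array becomes [29, 16, 10, 9, 29, 36, 40, 37, 31]. The pivot is placed at index 4. All elements to the left of the pivot are <= 29, and all elements to the right are > 29.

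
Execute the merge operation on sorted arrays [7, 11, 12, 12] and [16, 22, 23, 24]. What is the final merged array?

Merging process:

Compare 7 vs 16: take 7 from left. Merged: [7]
Compare 11 vs 16: take 11 from left. Merged: [7, 11]
Compare 12 vs 16: take 12 from left. Merged: [7, 11, 12]
Compare 12 vs 16: take 12 from left. Merged: [7, 11, 12, 12]
Append remaining from right: [16, 22, 23, 24]. Merged: [7, 11, 12, 12, 16, 22, 23, 24]

Final merged array: [7, 11, 12, 12, 16, 22, 23, 24]
Total comparisons: 4

The merged array is [7, 11, 12, 12, 16, 22, 23, 24], requiring 4 comparisons. The merge step runs in O(n) time where n is the total number of elements.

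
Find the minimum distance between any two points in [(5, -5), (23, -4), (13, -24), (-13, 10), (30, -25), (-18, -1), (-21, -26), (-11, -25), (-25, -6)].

Computing all pairwise distances among 9 points:

d((5, -5), (23, -4)) = 18.0278
d((5, -5), (13, -24)) = 20.6155
d((5, -5), (-13, 10)) = 23.4307
d((5, -5), (30, -25)) = 32.0156
d((5, -5), (-18, -1)) = 23.3452
d((5, -5), (-21, -26)) = 33.4215
d((5, -5), (-11, -25)) = 25.6125
d((5, -5), (-25, -6)) = 30.0167
d((23, -4), (13, -24)) = 22.3607
d((23, -4), (-13, 10)) = 38.6264
d((23, -4), (30, -25)) = 22.1359
d((23, -4), (-18, -1)) = 41.1096
d((23, -4), (-21, -26)) = 49.1935
d((23, -4), (-11, -25)) = 39.9625
d((23, -4), (-25, -6)) = 48.0416
d((13, -24), (-13, 10)) = 42.8019
d((13, -24), (30, -25)) = 17.0294
d((13, -24), (-18, -1)) = 38.6005
d((13, -24), (-21, -26)) = 34.0588
d((13, -24), (-11, -25)) = 24.0208
d((13, -24), (-25, -6)) = 42.0476
d((-13, 10), (30, -25)) = 55.4437
d((-13, 10), (-18, -1)) = 12.083
d((-13, 10), (-21, -26)) = 36.8782
d((-13, 10), (-11, -25)) = 35.0571
d((-13, 10), (-25, -6)) = 20.0
d((30, -25), (-18, -1)) = 53.6656
d((30, -25), (-21, -26)) = 51.0098
d((30, -25), (-11, -25)) = 41.0
d((30, -25), (-25, -6)) = 58.1893
d((-18, -1), (-21, -26)) = 25.1794
d((-18, -1), (-11, -25)) = 25.0
d((-18, -1), (-25, -6)) = 8.6023 <-- minimum
d((-21, -26), (-11, -25)) = 10.0499
d((-21, -26), (-25, -6)) = 20.3961
d((-11, -25), (-25, -6)) = 23.6008

Closest pair: (-18, -1) and (-25, -6) with distance 8.6023

The closest pair is (-18, -1) and (-25, -6) with Euclidean distance 8.6023. For 9 points, brute-force pairwise comparison is shown above. For large n, the divide-and-conquer algorithm (sort by x, recurse on halves, check the dividing strip) achieves O(n log n).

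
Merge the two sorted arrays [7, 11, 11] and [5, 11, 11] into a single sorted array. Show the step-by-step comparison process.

Merging process:

Compare 7 vs 5: take 5 from right. Merged: [5]
Compare 7 vs 11: take 7 from left. Merged: [5, 7]
Compare 11 vs 11: take 11 from left. Merged: [5, 7, 11]
Compare 11 vs 11: take 11 from left. Merged: [5, 7, 11, 11]
Append remaining from right: [11, 11]. Merged: [5, 7, 11, 11, 11, 11]

Final merged array: [5, 7, 11, 11, 11, 11]
Total comparisons: 4

The merged array is [5, 7, 11, 11, 11, 11], requiring 4 comparisons. The merge step runs in O(n) time where n is the total number of elements.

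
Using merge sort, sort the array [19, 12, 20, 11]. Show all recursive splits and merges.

Merge sort trace:

Split: [19, 12, 20, 11] -> [19, 12] and [20, 11]
  Split: [19, 12] -> [19] and [12]
  Merge: [19] + [12] -> [12, 19]
  Split: [20, 11] -> [20] and [11]
  Merge: [20] + [11] -> [11, 20]
Merge: [12, 19] + [11, 20] -> [11, 12, 19, 20]

Final sorted array: [11, 12, 19, 20]

The merge sort proceeds by recursively splitting the array and merging sorted halves.
After all merges, the sorted array is [11, 12, 19, 20].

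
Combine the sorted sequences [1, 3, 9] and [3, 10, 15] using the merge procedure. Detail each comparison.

Merging process:

Compare 1 vs 3: take 1 from left. Merged: [1]
Compare 3 vs 3: take 3 from left. Merged: [1, 3]
Compare 9 vs 3: take 3 from right. Merged: [1, 3, 3]
Compare 9 vs 10: take 9 from left. Merged: [1, 3, 3, 9]
Append remaining from right: [10, 15]. Merged: [1, 3, 3, 9, 10, 15]

Final merged array: [1, 3, 3, 9, 10, 15]
Total comparisons: 4

The merged array is [1, 3, 3, 9, 10, 15], requiring 4 comparisons. The merge step runs in O(n) time where n is the total number of elements.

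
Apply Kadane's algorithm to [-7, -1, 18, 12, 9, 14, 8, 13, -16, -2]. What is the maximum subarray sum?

Using Kadane's algorithm on [-7, -1, 18, 12, 9, 14, 8, 13, -16, -2]:

Scanning through the array:
Position 1 (value -1): max_ending_here = -1, max_so_far = -1
Position 2 (value 18): max_ending_here = 18, max_so_far = 18
Position 3 (value 12): max_ending_here = 30, max_so_far = 30
Position 4 (value 9): max_ending_here = 39, max_so_far = 39
Position 5 (value 14): max_ending_here = 53, max_so_far = 53
Position 6 (value 8): max_ending_here = 61, max_so_far = 61
Position 7 (value 13): max_ending_here = 74, max_so_far = 74
Position 8 (value -16): max_ending_here = 58, max_so_far = 74
Position 9 (value -2): max_ending_here = 56, max_so_far = 74

Maximum subarray: [18, 12, 9, 14, 8, 13]
Maximum sum: 74

The maximum subarray is [18, 12, 9, 14, 8, 13] with sum 74. This subarray runs from index 2 to index 7.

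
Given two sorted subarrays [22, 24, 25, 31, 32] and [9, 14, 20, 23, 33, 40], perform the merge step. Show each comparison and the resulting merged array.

Merging process:

Compare 22 vs 9: take 9 from right. Merged: [9]
Compare 22 vs 14: take 14 from right. Merged: [9, 14]
Compare 22 vs 20: take 20 from right. Merged: [9, 14, 20]
Compare 22 vs 23: take 22 from left. Merged: [9, 14, 20, 22]
Compare 24 vs 23: take 23 from right. Merged: [9, 14, 20, 22, 23]
Compare 24 vs 33: take 24 from left. Merged: [9, 14, 20, 22, 23, 24]
Compare 25 vs 33: take 25 from left. Merged: [9, 14, 20, 22, 23, 24, 25]
Compare 31 vs 33: take 31 from left. Merged: [9, 14, 20, 22, 23, 24, 25, 31]
Compare 32 vs 33: take 32 from left. Merged: [9, 14, 20, 22, 23, 24, 25, 31, 32]
Append remaining from right: [33, 40]. Merged: [9, 14, 20, 22, 23, 24, 25, 31, 32, 33, 40]

Final merged array: [9, 14, 20, 22, 23, 24, 25, 31, 32, 33, 40]
Total comparisons: 9

The merged array is [9, 14, 20, 22, 23, 24, 25, 31, 32, 33, 40], requiring 9 comparisons. The merge step runs in O(n) time where n is the total number of elements.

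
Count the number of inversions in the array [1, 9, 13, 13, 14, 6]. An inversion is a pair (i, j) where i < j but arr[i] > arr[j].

Finding inversions in [1, 9, 13, 13, 14, 6]:

(1, 5): arr[1]=9 > arr[5]=6
(2, 5): arr[2]=13 > arr[5]=6
(3, 5): arr[3]=13 > arr[5]=6
(4, 5): arr[4]=14 > arr[5]=6

Total inversions: 4

The array has 4 inversion(s): (1,5), (2,5), (3,5), (4,5). Each pair (i,j) satisfies i < j and arr[i] > arr[j].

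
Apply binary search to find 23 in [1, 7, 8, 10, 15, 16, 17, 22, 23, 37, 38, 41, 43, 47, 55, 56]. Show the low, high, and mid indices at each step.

Binary search for 23 in [1, 7, 8, 10, 15, 16, 17, 22, 23, 37, 38, 41, 43, 47, 55, 56]:

lo=0, hi=15, mid=7, arr[mid]=22 -> 22 < 23, search right half
lo=8, hi=15, mid=11, arr[mid]=41 -> 41 > 23, search left half
lo=8, hi=10, mid=9, arr[mid]=37 -> 37 > 23, search left half
lo=8, hi=8, mid=8, arr[mid]=23 -> Found target at index 8!

Binary search finds 23 at index 8 after 4 comparisons. The search repeatedly halves the search space by comparing with the middle element.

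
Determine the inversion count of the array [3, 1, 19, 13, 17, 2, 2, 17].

Finding inversions in [3, 1, 19, 13, 17, 2, 2, 17]:

(0, 1): arr[0]=3 > arr[1]=1
(0, 5): arr[0]=3 > arr[5]=2
(0, 6): arr[0]=3 > arr[6]=2
(2, 3): arr[2]=19 > arr[3]=13
(2, 4): arr[2]=19 > arr[4]=17
(2, 5): arr[2]=19 > arr[5]=2
(2, 6): arr[2]=19 > arr[6]=2
(2, 7): arr[2]=19 > arr[7]=17
(3, 5): arr[3]=13 > arr[5]=2
(3, 6): arr[3]=13 > arr[6]=2
(4, 5): arr[4]=17 > arr[5]=2
(4, 6): arr[4]=17 > arr[6]=2

Total inversions: 12

The array has 12 inversion(s): (0,1), (0,5), (0,6), (2,3), (2,4), (2,5), (2,6), (2,7), (3,5), (3,6), (4,5), (4,6). Each pair (i,j) satisfies i < j and arr[i] > arr[j].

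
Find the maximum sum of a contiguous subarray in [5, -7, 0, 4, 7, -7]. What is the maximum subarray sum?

Using Kadane's algorithm on [5, -7, 0, 4, 7, -7]:

Scanning through the array:
Position 1 (value -7): max_ending_here = -2, max_so_far = 5
Position 2 (value 0): max_ending_here = 0, max_so_far = 5
Position 3 (value 4): max_ending_here = 4, max_so_far = 5
Position 4 (value 7): max_ending_here = 11, max_so_far = 11
Position 5 (value -7): max_ending_here = 4, max_so_far = 11

Maximum subarray: [0, 4, 7]
Maximum sum: 11

The maximum subarray is [0, 4, 7] with sum 11. This subarray runs from index 2 to index 4.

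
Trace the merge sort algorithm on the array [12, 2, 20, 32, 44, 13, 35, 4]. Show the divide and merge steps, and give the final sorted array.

Merge sort trace:

Split: [12, 2, 20, 32, 44, 13, 35, 4] -> [12, 2, 20, 32] and [44, 13, 35, 4]
  Split: [12, 2, 20, 32] -> [12, 2] and [20, 32]
    Split: [12, 2] -> [12] and [2]
    Merge: [12] + [2] -> [2, 12]
    Split: [20, 32] -> [20] and [32]
    Merge: [20] + [32] -> [20, 32]
  Merge: [2, 12] + [20, 32] -> [2, 12, 20, 32]
  Split: [44, 13, 35, 4] -> [44, 13] and [35, 4]
    Split: [44, 13] -> [44] and [13]
    Merge: [44] + [13] -> [13, 44]
    Split: [35, 4] -> [35] and [4]
    Merge: [35] + [4] -> [4, 35]
  Merge: [13, 44] + [4, 35] -> [4, 13, 35, 44]
Merge: [2, 12, 20, 32] + [4, 13, 35, 44] -> [2, 4, 12, 13, 20, 32, 35, 44]

Final sorted array: [2, 4, 12, 13, 20, 32, 35, 44]

The merge sort proceeds by recursively splitting the array and merging sorted halves.
After all merges, the sorted array is [2, 4, 12, 13, 20, 32, 35, 44].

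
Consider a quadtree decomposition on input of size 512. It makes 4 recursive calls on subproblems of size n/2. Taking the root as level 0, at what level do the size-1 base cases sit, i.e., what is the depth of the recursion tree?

For divide and conquer with division factor 2:

Problem sizes at each level:
Level 0: 512
Level 1: 256
Level 2: 128
Level 3: 64
Level 4: 32
Level 5: 16
Level 6: 8
Level 7: 4
Level 8: 2
Level 9: 1

The root is level 0 and the size-1 base case is level 9 (the tree spans levels 0 through 9, i.e. 10 levels counting the root), so the depth is the number of divisions: log_2(512) = 9

The recursion tree depth is log_2(512) = 9. At each level, the problem size is divided by 2, so it takes 9 divisions to reduce to a base case of size 1. The algorithm makes 4 recursive calls at each level.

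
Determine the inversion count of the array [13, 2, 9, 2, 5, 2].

Finding inversions in [13, 2, 9, 2, 5, 2]:

(0, 1): arr[0]=13 > arr[1]=2
(0, 2): arr[0]=13 > arr[2]=9
(0, 3): arr[0]=13 > arr[3]=2
(0, 4): arr[0]=13 > arr[4]=5
(0, 5): arr[0]=13 > arr[5]=2
(2, 3): arr[2]=9 > arr[3]=2
(2, 4): arr[2]=9 > arr[4]=5
(2, 5): arr[2]=9 > arr[5]=2
(4, 5): arr[4]=5 > arr[5]=2

Total inversions: 9

The array has 9 inversion(s): (0,1), (0,2), (0,3), (0,4), (0,5), (2,3), (2,4), (2,5), (4,5). Each pair (i,j) satisfies i < j and arr[i] > arr[j].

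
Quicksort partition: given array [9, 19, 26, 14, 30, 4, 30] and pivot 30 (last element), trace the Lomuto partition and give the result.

Lomuto partition with pivot = 30:

Initial array: [9, 19, 26, 14, 30, 4, 30]

arr[0]=9 <= 30: swap with position 0, array becomes [9, 19, 26, 14, 30, 4, 30]
arr[1]=19 <= 30: swap with position 1, array becomes [9, 19, 26, 14, 30, 4, 30]
arr[2]=26 <= 30: swap with position 2, array becomes [9, 19, 26, 14, 30, 4, 30]
arr[3]=14 <= 30: swap with position 3, array becomes [9, 19, 26, 14, 30, 4, 30]
arr[4]=30 <= 30: swap with position 4, array becomes [9, 19, 26, 14, 30, 4, 30]
arr[5]=4 <= 30: swap with position 5, array becomes [9, 19, 26, 14, 30, 4, 30]

Place pivot at position 6: [9, 19, 26, 14, 30, 4, 30]
Pivot position: 6

After partitioning with pivot 30, the array becomes [9, 19, 26, 14, 30, 4, 30]. The pivot is placed at index 6. All elements to the left of the pivot are <= 30, and all elements to the right are > 30.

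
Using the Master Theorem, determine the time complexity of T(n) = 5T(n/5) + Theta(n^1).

Master Theorem for T(n) = 5T(n/5) + O(n^1):

a = 5, b = 5, c = 1
log_b(a) = log_5(5) = 1.0000

Case 2: c = 1 = log_5(5) = 1.0000
T(n) = O(n^1 log n) = O(n log n)

For T(n) = 5T(n/5) + O(n^1): log_5(5) = 1.0000. This is Case 2 of the Master Theorem (c = log_b(a), equal work at all levels), giving O(n log n).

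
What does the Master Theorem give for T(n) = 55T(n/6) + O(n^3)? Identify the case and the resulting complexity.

Master Theorem for T(n) = 55T(n/6) + O(n^3):

a = 55, b = 6, c = 3
log_b(a) = log_6(55) = 2.2365

Case 3: c = 3 > log_6(55) = 2.2365
T(n) = O(n^3) = O(n^3)

For T(n) = 55T(n/6) + O(n^3): log_6(55) = 2.2365. This is Case 3 of the Master Theorem (c > log_b(a), work dominated by root), giving O(n^3).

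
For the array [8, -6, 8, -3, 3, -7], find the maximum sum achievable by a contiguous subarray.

Using Kadane's algorithm on [8, -6, 8, -3, 3, -7]:

Scanning through the array:
Position 1 (value -6): max_ending_here = 2, max_so_far = 8
Position 2 (value 8): max_ending_here = 10, max_so_far = 10
Position 3 (value -3): max_ending_here = 7, max_so_far = 10
Position 4 (value 3): max_ending_here = 10, max_so_far = 10
Position 5 (value -7): max_ending_here = 3, max_so_far = 10

Maximum subarray: [8, -6, 8]
Maximum sum: 10

The maximum subarray is [8, -6, 8] with sum 10. This subarray runs from index 0 to index 2.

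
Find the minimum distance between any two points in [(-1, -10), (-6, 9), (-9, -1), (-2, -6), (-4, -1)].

Computing all pairwise distances among 5 points:

d((-1, -10), (-6, 9)) = 19.6469
d((-1, -10), (-9, -1)) = 12.0416
d((-1, -10), (-2, -6)) = 4.1231 <-- minimum
d((-1, -10), (-4, -1)) = 9.4868
d((-6, 9), (-9, -1)) = 10.4403
d((-6, 9), (-2, -6)) = 15.5242
d((-6, 9), (-4, -1)) = 10.198
d((-9, -1), (-2, -6)) = 8.6023
d((-9, -1), (-4, -1)) = 5.0
d((-2, -6), (-4, -1)) = 5.3852

Closest pair: (-1, -10) and (-2, -6) with distance 4.1231

The closest pair is (-1, -10) and (-2, -6) with Euclidean distance 4.1231. For 5 points, brute-force pairwise comparison is shown above. For large n, the divide-and-conquer algorithm (sort by x, recurse on halves, check the dividing strip) achieves O(n log n).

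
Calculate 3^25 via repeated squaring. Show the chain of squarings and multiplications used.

Computing 3^25 by squaring (build up from 3^1; each line after the first costs one multiplication):

3^1 = 3
3^2 = (3^1)^2 = 3^2 = 9
3^3 = 3 * 3^2 = 3 * 9 = 27
3^6 = (3^3)^2 = 27^2 = 729
3^12 = (3^6)^2 = 729^2 = 531441
3^24 = (3^12)^2 = 531441^2 = 282429536481
3^25 = 3 * 3^24 = 3 * 282429536481 = 847288609443

Result: 847288609443
Multiplications needed: 6 (6 lines after 3^1)

3^25 = 847288609443. Using exponentiation by squaring, this requires 6 multiplications. The key idea: if the exponent is even, square the half-power; if odd, multiply by the base once.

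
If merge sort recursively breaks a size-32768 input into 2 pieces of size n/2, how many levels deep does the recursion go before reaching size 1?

For divide and conquer with division factor 2:

Problem sizes at each level:
Level 0: 32768
Level 1: 16384
Level 2: 8192
Level 3: 4096
Level 4: 2048
Level 5: 1024
Level 6: 512
Level 7: 256
Level 8: 128
Level 9: 64
Level 10: 32
Level 11: 16
Level 12: 8
Level 13: 4
Level 14: 2
Level 15: 1

The root is level 0 and the size-1 base case is level 15 (the tree spans levels 0 through 15, i.e. 16 levels counting the root), so the depth is the number of divisions: log_2(32768) = 15

The recursion tree depth is log_2(32768) = 15. At each level, the problem size is divided by 2, so it takes 15 divisions to reduce to a base case of size 1. The algorithm makes 2 recursive calls at each level.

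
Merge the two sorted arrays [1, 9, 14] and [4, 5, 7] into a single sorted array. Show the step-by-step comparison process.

Merging process:

Compare 1 vs 4: take 1 from left. Merged: [1]
Compare 9 vs 4: take 4 from right. Merged: [1, 4]
Compare 9 vs 5: take 5 from right. Merged: [1, 4, 5]
Compare 9 vs 7: take 7 from right. Merged: [1, 4, 5, 7]
Append remaining from left: [9, 14]. Merged: [1, 4, 5, 7, 9, 14]

Final merged array: [1, 4, 5, 7, 9, 14]
Total comparisons: 4

The merged array is [1, 4, 5, 7, 9, 14], requiring 4 comparisons. The merge step runs in O(n) time where n is the total number of elements.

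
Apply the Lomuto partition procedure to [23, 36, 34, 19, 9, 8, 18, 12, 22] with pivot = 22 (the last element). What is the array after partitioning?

Lomuto partition with pivot = 22:

Initial array: [23, 36, 34, 19, 9, 8, 18, 12, 22]

arr[0]=23 > 22: no swap
arr[1]=36 > 22: no swap
arr[2]=34 > 22: no swap
arr[3]=19 <= 22: swap with position 0, array becomes [19, 36, 34, 23, 9, 8, 18, 12, 22]
arr[4]=9 <= 22: swap with position 1, array becomes [19, 9, 34, 23, 36, 8, 18, 12, 22]
arr[5]=8 <= 22: swap with position 2, array becomes [19, 9, 8, 23, 36, 34, 18, 12, 22]
arr[6]=18 <= 22: swap with position 3, array becomes [19, 9, 8, 18, 36, 34, 23, 12, 22]
arr[7]=12 <= 22: swap with position 4, array becomes [19, 9, 8, 18, 12, 34, 23, 36, 22]

Place pivot at position 5: [19, 9, 8, 18, 12, 22, 23, 36, 34]
Pivot position: 5

After partitioning with pivot 22, the array becomes [19, 9, 8, 18, 12, 22, 23, 36, 34]. The pivot is placed at index 5. All elements to the left of the pivot are <= 22, and all elements to the right are > 22.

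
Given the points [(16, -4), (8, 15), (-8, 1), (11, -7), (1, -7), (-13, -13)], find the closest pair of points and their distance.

Computing all pairwise distances among 6 points:

d((16, -4), (8, 15)) = 20.6155
d((16, -4), (-8, 1)) = 24.5153
d((16, -4), (11, -7)) = 5.831 <-- minimum
d((16, -4), (1, -7)) = 15.2971
d((16, -4), (-13, -13)) = 30.3645
d((8, 15), (-8, 1)) = 21.2603
d((8, 15), (11, -7)) = 22.2036
d((8, 15), (1, -7)) = 23.0868
d((8, 15), (-13, -13)) = 35.0
d((-8, 1), (11, -7)) = 20.6155
d((-8, 1), (1, -7)) = 12.0416
d((-8, 1), (-13, -13)) = 14.8661
d((11, -7), (1, -7)) = 10.0
d((11, -7), (-13, -13)) = 24.7386
d((1, -7), (-13, -13)) = 15.2315

Closest pair: (16, -4) and (11, -7) with distance 5.831

The closest pair is (16, -4) and (11, -7) with Euclidean distance 5.831. For 6 points, brute-force pairwise comparison is shown above. For large n, the divide-and-conquer algorithm (sort by x, recurse on halves, check the dividing strip) achieves O(n log n).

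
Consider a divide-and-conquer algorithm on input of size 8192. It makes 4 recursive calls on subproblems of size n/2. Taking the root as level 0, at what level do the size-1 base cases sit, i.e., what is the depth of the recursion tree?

For divide and conquer with division factor 2:

Problem sizes at each level:
Level 0: 8192
Level 1: 4096
Level 2: 2048
Level 3: 1024
Level 4: 512
Level 5: 256
Level 6: 128
Level 7: 64
Level 8: 32
Level 9: 16
Level 10: 8
Level 11: 4
Level 12: 2
Level 13: 1

The root is level 0 and the size-1 base case is level 13 (the tree spans levels 0 through 13, i.e. 14 levels counting the root), so the depth is the number of divisions: log_2(8192) = 13

The recursion tree depth is log_2(8192) = 13. At each level, the problem size is divided by 2, so it takes 13 divisions to reduce to a base case of size 1. The algorithm makes 4 recursive calls at each level.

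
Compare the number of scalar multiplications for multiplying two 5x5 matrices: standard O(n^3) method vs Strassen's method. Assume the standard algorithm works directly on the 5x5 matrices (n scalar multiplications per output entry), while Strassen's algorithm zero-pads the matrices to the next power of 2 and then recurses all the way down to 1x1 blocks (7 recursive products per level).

Matrix multiplication for 5x5 matrices:

Strassen's algorithm requires power-of-2 dimensions. Pad 5x5 to 8x8 (next power of 2).

Standard algorithm: 5^3 = 125 multiplications
Strassen's algorithm: 7^(log2(8)) = 7^3 = 343 multiplications
Difference: 125 - 343 = -218 (Strassen uses MORE here due to padding overhead — for small or just-over-power-of-2 n, padding can outweigh the per-level savings)

Standard: 125 multiplications (5^3). Strassen: 343 multiplications (7^3, after padding to 8x8). Strassen reduces 8 recursive multiplications to 7 at each level.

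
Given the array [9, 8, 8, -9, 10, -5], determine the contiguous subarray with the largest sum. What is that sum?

Using Kadane's algorithm on [9, 8, 8, -9, 10, -5]:

Scanning through the array:
Position 1 (value 8): max_ending_here = 17, max_so_far = 17
Position 2 (value 8): max_ending_here = 25, max_so_far = 25
Position 3 (value -9): max_ending_here = 16, max_so_far = 25
Position 4 (value 10): max_ending_here = 26, max_so_far = 26
Position 5 (value -5): max_ending_here = 21, max_so_far = 26

Maximum subarray: [9, 8, 8, -9, 10]
Maximum sum: 26

The maximum subarray is [9, 8, 8, -9, 10] with sum 26. This subarray runs from index 0 to index 4.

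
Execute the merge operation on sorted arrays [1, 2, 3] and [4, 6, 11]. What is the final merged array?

Merging process:

Compare 1 vs 4: take 1 from left. Merged: [1]
Compare 2 vs 4: take 2 from left. Merged: [1, 2]
Compare 3 vs 4: take 3 from left. Merged: [1, 2, 3]
Append remaining from right: [4, 6, 11]. Merged: [1, 2, 3, 4, 6, 11]

Final merged array: [1, 2, 3, 4, 6, 11]
Total comparisons: 3

The merged array is [1, 2, 3, 4, 6, 11], requiring 3 comparisons. The merge step runs in O(n) time where n is the total number of elements.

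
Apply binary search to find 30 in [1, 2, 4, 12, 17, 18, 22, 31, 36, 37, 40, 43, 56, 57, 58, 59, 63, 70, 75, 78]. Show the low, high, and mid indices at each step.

Binary search for 30 in [1, 2, 4, 12, 17, 18, 22, 31, 36, 37, 40, 43, 56, 57, 58, 59, 63, 70, 75, 78]:

lo=0, hi=19, mid=9, arr[mid]=37 -> 37 > 30, search left half
lo=0, hi=8, mid=4, arr[mid]=17 -> 17 < 30, search right half
lo=5, hi=8, mid=6, arr[mid]=22 -> 22 < 30, search right half
lo=7, hi=8, mid=7, arr[mid]=31 -> 31 > 30, search left half
lo=7 > hi=6, target 30 not found

Binary search determines that 30 is not in the array after 4 comparisons. The search space was exhausted without finding the target.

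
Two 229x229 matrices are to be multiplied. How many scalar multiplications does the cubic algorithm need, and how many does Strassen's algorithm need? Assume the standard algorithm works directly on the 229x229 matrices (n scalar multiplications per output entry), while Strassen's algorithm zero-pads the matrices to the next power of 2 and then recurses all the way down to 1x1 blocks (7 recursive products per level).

Matrix multiplication for 229x229 matrices:

Strassen's algorithm requires power-of-2 dimensions. Pad 229x229 to 256x256 (next power of 2).

Standard algorithm: 229^3 = 12008989 multiplications
Strassen's algorithm: 7^(log2(256)) = 7^8 = 5764801 multiplications
Savings: 12008989 - 5764801 = 6244188 multiplications

Standard: 12008989 multiplications (229^3). Strassen: 5764801 multiplications (7^8, after padding to 256x256). Strassen reduces 8 recursive multiplications to 7 at each level.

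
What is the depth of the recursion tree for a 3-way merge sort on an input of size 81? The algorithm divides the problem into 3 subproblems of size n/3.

For divide and conquer with division factor 3:

Problem sizes at each level:
Level 0: 81
Level 1: 27
Level 2: 9
Level 3: 3
Level 4: 1

The root is level 0 and the size-1 base case is level 4 (the tree spans levels 0 through 4, i.e. 5 levels counting the root), so the depth is the number of divisions: log_3(81) = 4

The recursion tree depth is log_3(81) = 4. At each level, the problem size is divided by 3, so it takes 4 divisions to reduce to a base case of size 1. The algorithm makes 3 recursive calls at each level.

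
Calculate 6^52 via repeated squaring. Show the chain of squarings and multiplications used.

Computing 6^52 by squaring (build up from 6^1; each line after the first costs one multiplication):

6^1 = 6
6^2 = (6^1)^2 = 6^2 = 36
6^3 = 6 * 6^2 = 6 * 36 = 216
6^6 = (6^3)^2 = 216^2 = 46656
6^12 = (6^6)^2 = 46656^2 = 2176782336
6^13 = 6 * 6^12 = 6 * 2176782336 = 13060694016
6^26 = (6^13)^2 = 13060694016^2 = 170581728179578208256
6^52 = (6^26)^2 = 170581728179578208256^2 = 29098125988731506183153025616435306561536

Result: 29098125988731506183153025616435306561536
Multiplications needed: 7 (7 lines after 6^1)

6^52 = 29098125988731506183153025616435306561536. Using exponentiation by squaring, this requires 7 multiplications. The key idea: if the exponent is even, square the half-power; if odd, multiply by the base once.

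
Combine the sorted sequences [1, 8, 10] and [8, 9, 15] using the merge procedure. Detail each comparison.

Merging process:

Compare 1 vs 8: take 1 from left. Merged: [1]
Compare 8 vs 8: take 8 from left. Merged: [1, 8]
Compare 10 vs 8: take 8 from right. Merged: [1, 8, 8]
Compare 10 vs 9: take 9 from right. Merged: [1, 8, 8, 9]
Compare 10 vs 15: take 10 from left. Merged: [1, 8, 8, 9, 10]
Append remaining from right: [15]. Merged: [1, 8, 8, 9, 10, 15]

Final merged array: [1, 8, 8, 9, 10, 15]
Total comparisons: 5

The merged array is [1, 8, 8, 9, 10, 15], requiring 5 comparisons. The merge step runs in O(n) time where n is the total number of elements.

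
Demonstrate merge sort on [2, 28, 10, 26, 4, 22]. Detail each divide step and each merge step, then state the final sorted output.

Merge sort trace:

Split: [2, 28, 10, 26, 4, 22] -> [2, 28, 10] and [26, 4, 22]
  Split: [2, 28, 10] -> [2] and [28, 10]
    Split: [28, 10] -> [28] and [10]
    Merge: [28] + [10] -> [10, 28]
  Merge: [2] + [10, 28] -> [2, 10, 28]
  Split: [26, 4, 22] -> [26] and [4, 22]
    Split: [4, 22] -> [4] and [22]
    Merge: [4] + [22] -> [4, 22]
  Merge: [26] + [4, 22] -> [4, 22, 26]
Merge: [2, 10, 28] + [4, 22, 26] -> [2, 4, 10, 22, 26, 28]

Final sorted array: [2, 4, 10, 22, 26, 28]

The merge sort proceeds by recursively splitting the array and merging sorted halves.
After all merges, the sorted array is [2, 4, 10, 22, 26, 28].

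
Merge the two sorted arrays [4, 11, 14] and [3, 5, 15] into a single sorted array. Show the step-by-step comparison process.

Merging process:

Compare 4 vs 3: take 3 from right. Merged: [3]
Compare 4 vs 5: take 4 from left. Merged: [3, 4]
Compare 11 vs 5: take 5 from right. Merged: [3, 4, 5]
Compare 11 vs 15: take 11 from left. Merged: [3, 4, 5, 11]
Compare 14 vs 15: take 14 from left. Merged: [3, 4, 5, 11, 14]
Append remaining from right: [15]. Merged: [3, 4, 5, 11, 14, 15]

Final merged array: [3, 4, 5, 11, 14, 15]
Total comparisons: 5

The merged array is [3, 4, 5, 11, 14, 15], requiring 5 comparisons. The merge step runs in O(n) time where n is the total number of elements.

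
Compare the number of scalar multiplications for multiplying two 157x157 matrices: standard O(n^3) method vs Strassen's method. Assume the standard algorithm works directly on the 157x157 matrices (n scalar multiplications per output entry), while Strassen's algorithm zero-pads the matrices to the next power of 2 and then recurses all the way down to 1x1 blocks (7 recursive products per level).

Matrix multiplication for 157x157 matrices:

Strassen's algorithm requires power-of-2 dimensions. Pad 157x157 to 256x256 (next power of 2).

Standard algorithm: 157^3 = 3869893 multiplications
Strassen's algorithm: 7^(log2(256)) = 7^8 = 5764801 multiplications
Difference: 3869893 - 5764801 = -1894908 (Strassen uses MORE here due to padding overhead — for small or just-over-power-of-2 n, padding can outweigh the per-level savings)

Standard: 3869893 multiplications (157^3). Strassen: 5764801 multiplications (7^8, after padding to 256x256). Strassen reduces 8 recursive multiplications to 7 at each level.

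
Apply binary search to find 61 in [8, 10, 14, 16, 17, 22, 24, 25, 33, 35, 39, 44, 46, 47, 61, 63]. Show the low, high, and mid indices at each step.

Binary search for 61 in [8, 10, 14, 16, 17, 22, 24, 25, 33, 35, 39, 44, 46, 47, 61, 63]:

lo=0, hi=15, mid=7, arr[mid]=25 -> 25 < 61, search right half
lo=8, hi=15, mid=11, arr[mid]=44 -> 44 < 61, search right half
lo=12, hi=15, mid=13, arr[mid]=47 -> 47 < 61, search right half
lo=14, hi=15, mid=14, arr[mid]=61 -> Found target at index 14!

Binary search finds 61 at index 14 after 4 comparisons. The search repeatedly halves the search space by comparing with the middle element.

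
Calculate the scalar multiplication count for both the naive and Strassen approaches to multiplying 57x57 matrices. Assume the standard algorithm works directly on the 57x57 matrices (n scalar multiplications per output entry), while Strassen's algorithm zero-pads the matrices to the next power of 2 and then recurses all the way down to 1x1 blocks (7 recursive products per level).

Matrix multiplication for 57x57 matrices:

Strassen's algorithm requires power-of-2 dimensions. Pad 57x57 to 64x64 (next power of 2).

Standard algorithm: 57^3 = 185193 multiplications
Strassen's algorithm: 7^(log2(64)) = 7^6 = 117649 multiplications
Savings: 185193 - 117649 = 67544 multiplications

Standard: 185193 multiplications (57^3). Strassen: 117649 multiplications (7^6, after padding to 64x64). Strassen reduces 8 recursive multiplications to 7 at each level.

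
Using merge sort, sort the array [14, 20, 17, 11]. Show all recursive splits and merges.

Merge sort trace:

Split: [14, 20, 17, 11] -> [14, 20] and [17, 11]
  Split: [14, 20] -> [14] and [20]
  Merge: [14] + [20] -> [14, 20]
  Split: [17, 11] -> [17] and [11]
  Merge: [17] + [11] -> [11, 17]
Merge: [14, 20] + [11, 17] -> [11, 14, 17, 20]

Final sorted array: [11, 14, 17, 20]

The merge sort proceeds by recursively splitting the array and merging sorted halves.
After all merges, the sorted array is [11, 14, 17, 20].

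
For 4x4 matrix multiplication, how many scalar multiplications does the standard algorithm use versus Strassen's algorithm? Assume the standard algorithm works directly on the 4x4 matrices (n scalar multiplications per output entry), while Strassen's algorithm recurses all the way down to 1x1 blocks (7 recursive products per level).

Matrix multiplication for 4x4 matrices:

Standard algorithm: 4^3 = 64 multiplications
Strassen's algorithm: 7^(log2(4)) = 7^2 = 49 multiplications
Savings: 64 - 49 = 15 multiplications

Standard: 64 multiplications (4^3). Strassen: 49 multiplications (7^2). Strassen reduces 8 recursive multiplications to 7 at each level.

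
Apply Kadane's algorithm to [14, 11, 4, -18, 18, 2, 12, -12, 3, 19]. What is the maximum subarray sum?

Using Kadane's algorithm on [14, 11, 4, -18, 18, 2, 12, -12, 3, 19]:

Scanning through the array:
Position 1 (value 11): max_ending_here = 25, max_so_far = 25
Position 2 (value 4): max_ending_here = 29, max_so_far = 29
Position 3 (value -18): max_ending_here = 11, max_so_far = 29
Position 4 (value 18): max_ending_here = 29, max_so_far = 29
Position 5 (value 2): max_ending_here = 31, max_so_far = 31
Position 6 (value 12): max_ending_here = 43, max_so_far = 43
Position 7 (value -12): max_ending_here = 31, max_so_far = 43
Position 8 (value 3): max_ending_here = 34, max_so_far = 43
Position 9 (value 19): max_ending_here = 53, max_so_far = 53

Maximum subarray: [14, 11, 4, -18, 18, 2, 12, -12, 3, 19]
Maximum sum: 53

The maximum subarray is [14, 11, 4, -18, 18, 2, 12, -12, 3, 19] with sum 53. This subarray runs from index 0 to index 9.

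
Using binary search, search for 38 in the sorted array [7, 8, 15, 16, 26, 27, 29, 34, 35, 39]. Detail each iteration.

Binary search for 38 in [7, 8, 15, 16, 26, 27, 29, 34, 35, 39]:

lo=0, hi=9, mid=4, arr[mid]=26 -> 26 < 38, search right half
lo=5, hi=9, mid=7, arr[mid]=34 -> 34 < 38, search right half
lo=8, hi=9, mid=8, arr[mid]=35 -> 35 < 38, search right half
lo=9, hi=9, mid=9, arr[mid]=39 -> 39 > 38, search left half
lo=9 > hi=8, target 38 not found

Binary search determines that 38 is not in the array after 4 comparisons. The search space was exhausted without finding the target.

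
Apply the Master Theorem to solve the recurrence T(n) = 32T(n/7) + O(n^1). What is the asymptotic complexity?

Master Theorem for T(n) = 32T(n/7) + O(n^1):

a = 32, b = 7, c = 1
log_b(a) = log_7(32) = 1.7810

Case 1: c = 1 < log_7(32) = 1.7810
T(n) = O(n^(log_7 32))

For T(n) = 32T(n/7) + O(n^1): log_7(32) = 1.7810. This is Case 1 of the Master Theorem (c < log_b(a), work dominated by leaves), giving O(n^(log_7 32)).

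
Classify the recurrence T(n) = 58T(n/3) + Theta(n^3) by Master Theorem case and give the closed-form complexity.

Master Theorem for T(n) = 58T(n/3) + O(n^3):

a = 58, b = 3, c = 3
log_b(a) = log_3(58) = 3.6960

Case 1: c = 3 < log_3(58) = 3.6960
T(n) = O(n^(log_3 58))

For T(n) = 58T(n/3) + O(n^3): log_3(58) = 3.6960. This is Case 1 of the Master Theorem (c < log_b(a), work dominated by leaves), giving O(n^(log_3 58)).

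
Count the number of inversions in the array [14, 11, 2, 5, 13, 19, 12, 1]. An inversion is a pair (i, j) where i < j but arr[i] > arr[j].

Finding inversions in [14, 11, 2, 5, 13, 19, 12, 1]:

(0, 1): arr[0]=14 > arr[1]=11
(0, 2): arr[0]=14 > arr[2]=2
(0, 3): arr[0]=14 > arr[3]=5
(0, 4): arr[0]=14 > arr[4]=13
(0, 6): arr[0]=14 > arr[6]=12
(0, 7): arr[0]=14 > arr[7]=1
(1, 2): arr[1]=11 > arr[2]=2
(1, 3): arr[1]=11 > arr[3]=5
(1, 7): arr[1]=11 > arr[7]=1
(2, 7): arr[2]=2 > arr[7]=1
(3, 7): arr[3]=5 > arr[7]=1
(4, 6): arr[4]=13 > arr[6]=12
(4, 7): arr[4]=13 > arr[7]=1
(5, 6): arr[5]=19 > arr[6]=12
(5, 7): arr[5]=19 > arr[7]=1
(6, 7): arr[6]=12 > arr[7]=1

Total inversions: 16

The array has 16 inversion(s): (0,1), (0,2), (0,3), (0,4), (0,6), (0,7), (1,2), (1,3), (1,7), (2,7), (3,7), (4,6), (4,7), (5,6), (5,7), (6,7). Each pair (i,j) satisfies i < j and arr[i] > arr[j].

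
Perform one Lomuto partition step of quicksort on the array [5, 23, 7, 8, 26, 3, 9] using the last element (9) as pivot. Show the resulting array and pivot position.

Lomuto partition with pivot = 9:

Initial array: [5, 23, 7, 8, 26, 3, 9]

arr[0]=5 <= 9: swap with position 0, array becomes [5, 23, 7, 8, 26, 3, 9]
arr[1]=23 > 9: no swap
arr[2]=7 <= 9: swap with position 1, array becomes [5, 7, 23, 8, 26, 3, 9]
arr[3]=8 <= 9: swap with position 2, array becomes [5, 7, 8, 23, 26, 3, 9]
arr[4]=26 > 9: no swap
arr[5]=3 <= 9: swap with position 3, array becomes [5, 7, 8, 3, 26, 23, 9]

Place pivot at position 4: [5, 7, 8, 3, 9, 23, 26]
Pivot position: 4

After partitioning with pivot 9, the array becomes [5, 7, 8, 3, 9, 23, 26]. The pivot is placed at index 4. All elements to the left of the pivot are <= 9, and all elements to the right are > 9.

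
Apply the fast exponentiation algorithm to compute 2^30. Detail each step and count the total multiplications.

Computing 2^30 by squaring (build up from 2^1; each line after the first costs one multiplication):

2^1 = 2
2^2 = (2^1)^2 = 2^2 = 4
2^3 = 2 * 2^2 = 2 * 4 = 8
2^6 = (2^3)^2 = 8^2 = 64
2^7 = 2 * 2^6 = 2 * 64 = 128
2^14 = (2^7)^2 = 128^2 = 16384
2^15 = 2 * 2^14 = 2 * 16384 = 32768
2^30 = (2^15)^2 = 32768^2 = 1073741824

Result: 1073741824
Multiplications needed: 7 (7 lines after 2^1)

2^30 = 1073741824. Using exponentiation by squaring, this requires 7 multiplications. The key idea: if the exponent is even, square the half-power; if odd, multiply by the base once.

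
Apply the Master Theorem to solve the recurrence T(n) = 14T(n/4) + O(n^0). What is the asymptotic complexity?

Master Theorem for T(n) = 14T(n/4) + O(n^0):

a = 14, b = 4, c = 0
log_b(a) = log_4(14) = 1.9037

Case 1: c = 0 < log_4(14) = 1.9037
T(n) = O(n^(log_4 14))

For T(n) = 14T(n/4) + O(n^0): log_4(14) = 1.9037. This is Case 1 of the Master Theorem (c < log_b(a), work dominated by leaves), giving O(n^(log_4 14)).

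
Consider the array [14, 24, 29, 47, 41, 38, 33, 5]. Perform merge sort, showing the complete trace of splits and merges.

Merge sort trace:

Split: [14, 24, 29, 47, 41, 38, 33, 5] -> [14, 24, 29, 47] and [41, 38, 33, 5]
  Split: [14, 24, 29, 47] -> [14, 24] and [29, 47]
    Split: [14, 24] -> [14] and [24]
    Merge: [14] + [24] -> [14, 24]
    Split: [29, 47] -> [29] and [47]
    Merge: [29] + [47] -> [29, 47]
  Merge: [14, 24] + [29, 47] -> [14, 24, 29, 47]
  Split: [41, 38, 33, 5] -> [41, 38] and [33, 5]
    Split: [41, 38] -> [41] and [38]
    Merge: [41] + [38] -> [38, 41]
    Split: [33, 5] -> [33] and [5]
    Merge: [33] + [5] -> [5, 33]
  Merge: [38, 41] + [5, 33] -> [5, 33, 38, 41]
Merge: [14, 24, 29, 47] + [5, 33, 38, 41] -> [5, 14, 24, 29, 33, 38, 41, 47]

Final sorted array: [5, 14, 24, 29, 33, 38, 41, 47]

The merge sort proceeds by recursively splitting the array and merging sorted halves.
After all merges, the sorted array is [5, 14, 24, 29, 33, 38, 41, 47].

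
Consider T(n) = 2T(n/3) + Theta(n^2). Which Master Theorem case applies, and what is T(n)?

Master Theorem for T(n) = 2T(n/3) + O(n^2):

a = 2, b = 3, c = 2
log_b(a) = log_3(2) = 0.6309

Case 3: c = 2 > log_3(2) = 0.6309
T(n) = O(n^2) = O(n^2)

For T(n) = 2T(n/3) + O(n^2): log_3(2) = 0.6309. This is Case 3 of the Master Theorem (c > log_b(a), work dominated by root), giving O(n^2).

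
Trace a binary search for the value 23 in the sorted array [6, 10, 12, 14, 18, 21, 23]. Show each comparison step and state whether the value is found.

Binary search for 23 in [6, 10, 12, 14, 18, 21, 23]:

lo=0, hi=6, mid=3, arr[mid]=14 -> 14 < 23, search right half
lo=4, hi=6, mid=5, arr[mid]=21 -> 21 < 23, search right half
lo=6, hi=6, mid=6, arr[mid]=23 -> Found target at index 6!

Binary search finds 23 at index 6 after 3 comparisons. The search repeatedly halves the search space by comparing with the middle element.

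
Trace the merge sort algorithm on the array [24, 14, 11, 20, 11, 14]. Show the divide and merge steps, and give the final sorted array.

Merge sort trace:

Split: [24, 14, 11, 20, 11, 14] -> [24, 14, 11] and [20, 11, 14]
  Split: [24, 14, 11] -> [24] and [14, 11]
    Split: [14, 11] -> [14] and [11]
    Merge: [14] + [11] -> [11, 14]
  Merge: [24] + [11, 14] -> [11, 14, 24]
  Split: [20, 11, 14] -> [20] and [11, 14]
    Split: [11, 14] -> [11] and [14]
    Merge: [11] + [14] -> [11, 14]
  Merge: [20] + [11, 14] -> [11, 14, 20]
Merge: [11, 14, 24] + [11, 14, 20] -> [11, 11, 14, 14, 20, 24]

Final sorted array: [11, 11, 14, 14, 20, 24]

The merge sort proceeds by recursively splitting the array and merging sorted halves.
After all merges, the sorted array is [11, 11, 14, 14, 20, 24].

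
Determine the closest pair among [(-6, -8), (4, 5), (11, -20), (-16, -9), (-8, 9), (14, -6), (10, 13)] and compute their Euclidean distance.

Computing all pairwise distances among 7 points:

d((-6, -8), (4, 5)) = 16.4012
d((-6, -8), (11, -20)) = 20.8087
d((-6, -8), (-16, -9)) = 10.0499
d((-6, -8), (-8, 9)) = 17.1172
d((-6, -8), (14, -6)) = 20.0998
d((-6, -8), (10, 13)) = 26.4008
d((4, 5), (11, -20)) = 25.9615
d((4, 5), (-16, -9)) = 24.4131
d((4, 5), (-8, 9)) = 12.6491
d((4, 5), (14, -6)) = 14.8661
d((4, 5), (10, 13)) = 10.0 <-- minimum
d((11, -20), (-16, -9)) = 29.1548
d((11, -20), (-8, 9)) = 34.6699
d((11, -20), (14, -6)) = 14.3178
d((11, -20), (10, 13)) = 33.0151
d((-16, -9), (-8, 9)) = 19.6977
d((-16, -9), (14, -6)) = 30.1496
d((-16, -9), (10, 13)) = 34.0588
d((-8, 9), (14, -6)) = 26.6271
d((-8, 9), (10, 13)) = 18.4391
d((14, -6), (10, 13)) = 19.4165

Closest pair: (4, 5) and (10, 13) with distance 10.0

The closest pair is (4, 5) and (10, 13) with Euclidean distance 10.0. For 7 points, brute-force pairwise comparison is shown above. For large n, the divide-and-conquer algorithm (sort by x, recurse on halves, check the dividing strip) achieves O(n log n).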